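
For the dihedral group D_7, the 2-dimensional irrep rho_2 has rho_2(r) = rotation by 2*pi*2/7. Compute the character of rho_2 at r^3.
chi_{rho_2}(r^3) = 2*cos(2*pi*2*3/7) = 2*cos(2*pi/7)

Justification: rho_2(r^3) is rotation by angle 2*pi*2*3/7, whose trace is 2*cos(2*pi*2*3/7) = 2*cos(2*pi/7).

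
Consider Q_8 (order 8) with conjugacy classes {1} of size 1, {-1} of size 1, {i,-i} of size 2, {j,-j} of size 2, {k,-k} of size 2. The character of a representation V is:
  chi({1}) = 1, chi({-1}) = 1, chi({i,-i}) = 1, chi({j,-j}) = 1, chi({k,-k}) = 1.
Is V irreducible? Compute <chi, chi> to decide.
Irreducible: <chi, chi> = 1.

Proof sketch: <chi, chi> = (1/|G|) sum_C |C| * |chi(C)|^2 = (1/8)[1*|1|^2 + 1*|1|^2 + 2*|1|^2 + 2*|1|^2 + 2*|1|^2]
  = (1/8)[(1) + (1) + (2) + (2) + (2)] = 8/8 = 1.
A character is irreducible iff <chi, chi> = 1, so this representation is irreducible.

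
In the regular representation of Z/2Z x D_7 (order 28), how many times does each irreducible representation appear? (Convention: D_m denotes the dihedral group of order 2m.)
Each irreducible V_i of dimension d_i appears with multiplicity d_i, i.e. rho_reg = (direct sum over all irreducibles V_i) d_i V_i. The irreducible dimensions for Z/2Z x D_7 are 1, 1, 1, 1, 2, 2, 2, 2, 2, 2: 4 irreducibles of dimension 1, each with multiplicity 1; 6 irreducibles of dimension 2, each with multiplicity 2. Total dimension 4*1*1 + 6*2*2 = 28 = |G|.

Solution. General theorem: in the regular representation of a finite group G, each irreducible appears with multiplicity equal to its dimension. Check: dim(rho_reg) = sum d_i^2 = 1 + 1 + 1 + 1 + 4 + 4 + 4 + 4 + 4 + 4 = 28 = |G|.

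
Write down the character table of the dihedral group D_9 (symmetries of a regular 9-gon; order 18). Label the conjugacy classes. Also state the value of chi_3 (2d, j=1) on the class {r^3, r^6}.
Conjugacy classes: {e} of size 1, {r^1, r^8} of size 2, {r^2, r^7} of size 2, {r^3, r^6} of size 2, {r^4, r^5} of size 2, {s, sr, ..., sr^8} of size 9.
Character table:
  irrep \ class              {e} (size 1)  {r^1, r^8} (size 2)  {r^2, r^7} (size 2)  {r^3, r^6} (size 2)  {r^4, r^5} (size 2)  {s, sr, ..., sr^8} (size 9)
  chi_1 (triv)               1             1                    1                    1                    1                    1                          
  chi_2 (sign: r->1, s->-1)  1             1                    1                    1                    1                    -1                         
  chi_3 (2d, j=1)            2             2*cos(2*pi/9)        2*cos(4*pi/9)        -1                   -2*cos(pi/9)         0                          
  chi_4 (2d, j=2)            2             2*cos(4*pi/9)        -2*cos(pi/9)         -1                   2*cos(2*pi/9)        0                          
  chi_5 (2d, j=3)            2             -1                   -1                   2                    -1                   0                          
  chi_6 (2d, j=4)            2             -2*cos(pi/9)         2*cos(2*pi/9)        -1                   2*cos(4*pi/9)        0                          

Spot check: chi_3 (2d, j=1) on {r^3, r^6} = -1.

Proof sketch: D_9 has order 2*9 = 18 with 6 conjugacy classes, hence 6 irreducibles. Sum of squared dims 1 + 1 + 4 + 4 + 4 + 4 = 18 = |G|. Linear characters come from the abelianisation; the 2-dimensional irreps have character r^k -> 2*cos(2*pi*j*k/9), reflections -> 0.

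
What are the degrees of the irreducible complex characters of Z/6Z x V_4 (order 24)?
Dimensions: 1, 1, 1, 1, 1, 1, 1, 1, 1, 1, 1, 1, 1, 1, 1, 1, 1, 1, 1, 1, 1, 1, 1, 1

Solution. There are 24 irreducibles (= number of conjugacy classes). Their dimensions d_i satisfy sum d_i^2 = |G| = 24: 1 + 1 + 1 + 1 + 1 + 1 + 1 + 1 + 1 + 1 + 1 + 1 + 1 + 1 + 1 + 1 + 1 + 1 + 1 + 1 + 1 + 1 + 1 + 1 = 24. (For the product with Z/6Z: each of the 6 1-dim characters of Z/6Z tensors with each irrep of V_4, giving 6 copies of each V_4-dimension.)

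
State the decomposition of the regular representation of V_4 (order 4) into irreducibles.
Each irreducible V_i of dimension d_i appears with multiplicity d_i, i.e. rho_reg = (direct sum over all irreducibles V_i) d_i V_i. The irreducible dimensions for V_4 are 1, 1, 1, 1: 4 irreducibles of dimension 1, each with multiplicity 1. Total dimension 4*1*1 = 4 = |G|.

Proof sketch: General theorem: in the regular representation of a finite group G, each irreducible appears with multiplicity equal to its dimension. Check: dim(rho_reg) = sum d_i^2 = 1 + 1 + 1 + 1 = 4 = |G|.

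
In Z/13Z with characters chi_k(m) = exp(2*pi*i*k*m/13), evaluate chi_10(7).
chi_10(7) = zeta_13^70 = exp(10*I*pi/13)

Working: chi_10(7) = zeta_13^(10*7) = zeta_13^70. Since zeta_13^13 = 1, this equals zeta_13^5 = exp(2*pi*i*5/13) = exp(10*I*pi/13).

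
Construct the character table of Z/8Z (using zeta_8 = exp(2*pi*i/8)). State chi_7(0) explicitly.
Character table of Z/8Z (irreps indexed chi_0,...,chi_7 with chi_k(m) = zeta_8^(k*m), zeta_8 = exp(2*pi*i/8)):
  irrep \ class  {0} (size 1)  {1} (size 1)    {2} (size 1)  {3} (size 1)    {4} (size 1)  {5} (size 1)    {6} (size 1)  {7} (size 1)  
  chi_0          1             1               1             1               1             1               1             1             
  chi_1          1             exp(I*pi/4)     I             exp(3*I*pi/4)   -1            exp(-3*I*pi/4)  -I            exp(-I*pi/4)  
  chi_2          1             I               -1            -I              1             I               -1            -I            
  chi_3          1             exp(3*I*pi/4)   -I            exp(I*pi/4)     -1            exp(-I*pi/4)    I             exp(-3*I*pi/4)
  chi_4          1             -1              1             -1              1             -1              1             -1            
  chi_5          1             exp(-3*I*pi/4)  I             exp(-I*pi/4)    -1            exp(I*pi/4)     -I            exp(3*I*pi/4) 
  chi_6          1             -I              -1            I               1             -I              -1            I             
  chi_7          1             exp(-I*pi/4)    -I            exp(-3*I*pi/4)  -1            exp(3*I*pi/4)   I             exp(I*pi/4)   

Spot check: chi_7(0) = zeta_8^(7*0) = zeta_8^0 = 1.

Working: Z/8Z is abelian, so all 8 irreducible complex representations are 1-dimensional. They are given by chi_k(m) = zeta_8^(k*m) for k = 0,...,7. Row orthogonality: sum_m chi_k(m) conj(chi_l(m)) = 8 * [k = l].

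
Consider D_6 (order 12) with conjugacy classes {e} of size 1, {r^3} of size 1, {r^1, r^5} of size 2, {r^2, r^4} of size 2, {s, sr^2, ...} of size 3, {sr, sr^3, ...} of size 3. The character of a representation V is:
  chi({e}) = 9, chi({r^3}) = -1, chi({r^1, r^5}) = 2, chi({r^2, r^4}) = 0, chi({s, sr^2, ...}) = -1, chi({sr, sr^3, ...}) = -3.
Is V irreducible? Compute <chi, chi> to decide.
Not irreducible (reducible): <chi, chi> = 10 > 1.

<chi, chi> = (1/|G|) sum_C |C| * |chi(C)|^2 = (1/12)[1*|9|^2 + 1*|-1|^2 + 2*|2|^2 + 2*|0|^2 + 3*|-1|^2 + 3*|-3|^2]
  = (1/12)[(81) + (1) + (8) + (0) + (3) + (27)] = 120/12 = 10.
A character is irreducible iff <chi, chi> = 1, so this representation is reducible.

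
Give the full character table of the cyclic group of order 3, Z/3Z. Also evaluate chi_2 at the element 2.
Character table of Z/3Z (irreps indexed chi_0,...,chi_2 with chi_k(m) = zeta_3^(k*m), zeta_3 = exp(2*pi*i/3)):
  irrep \ class  {0} (size 1)  {1} (size 1)    {2} (size 1)  
  chi_0          1             1               1             
  chi_1          1             exp(2*I*pi/3)   exp(-2*I*pi/3)
  chi_2          1             exp(-2*I*pi/3)  exp(2*I*pi/3) 

Spot check: chi_2(2) = zeta_3^(2*2) = zeta_3^4 = exp(2*I*pi/3).

Proof sketch: Z/3Z is abelian, so all 3 irreducible complex representations are 1-dimensional. They are given by chi_k(m) = zeta_3^(k*m) for k = 0,...,2. Row orthogonality: sum_m chi_k(m) conj(chi_l(m)) = 3 * [k = l].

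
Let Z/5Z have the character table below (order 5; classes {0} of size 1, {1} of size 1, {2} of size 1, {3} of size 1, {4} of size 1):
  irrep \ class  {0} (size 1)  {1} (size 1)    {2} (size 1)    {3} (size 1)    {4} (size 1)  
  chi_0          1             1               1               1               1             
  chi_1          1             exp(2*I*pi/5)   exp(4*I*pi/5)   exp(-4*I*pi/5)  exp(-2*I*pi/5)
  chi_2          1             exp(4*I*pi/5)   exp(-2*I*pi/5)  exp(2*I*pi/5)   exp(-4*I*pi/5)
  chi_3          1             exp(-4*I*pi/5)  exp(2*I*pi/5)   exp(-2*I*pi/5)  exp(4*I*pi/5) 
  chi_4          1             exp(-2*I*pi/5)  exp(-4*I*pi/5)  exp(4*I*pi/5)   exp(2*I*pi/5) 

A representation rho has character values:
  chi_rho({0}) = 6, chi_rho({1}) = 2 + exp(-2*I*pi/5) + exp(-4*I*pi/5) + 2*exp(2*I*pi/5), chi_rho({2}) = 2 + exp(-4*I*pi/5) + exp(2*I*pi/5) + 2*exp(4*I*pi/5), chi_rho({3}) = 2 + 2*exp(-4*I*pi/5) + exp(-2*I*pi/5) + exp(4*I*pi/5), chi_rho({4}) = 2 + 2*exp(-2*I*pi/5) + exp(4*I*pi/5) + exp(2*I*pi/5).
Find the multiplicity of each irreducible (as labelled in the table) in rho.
Multiplicities: chi_0: 2, chi_1: 2, chi_2: 0, chi_3: 1, chi_4: 1.

Derivation: Use <chi_rho, chi> = (1/|G|) sum_C |C| * chi_rho(C) * conj(chi(C)) with |G| = 5 for each irreducible chi in the table:
  <chi_rho, chi_0> = (1/5)[1*(6)*conj(1) + 1*(2 + exp(-2*I*pi/5) + exp(-4*I*pi/5) + 2*exp(2*I*pi/5))*conj(1) + 1*(2 + exp(-4*I*pi/5) + exp(2*I*pi/5) + 2*exp(4*I*pi/5))*conj(1) + 1*(2 + 2*exp(-4*I*pi/5) + exp(-2*I*pi/5) + exp(4*I*pi/5))*conj(1) + 1*(2 + 2*exp(-2*I*pi/5) + exp(4*I*pi/5) + exp(2*I*pi/5))*conj(1)]
      = (1/5)[(6) + (2 + exp(-2*I*pi/5) + exp(-4*I*pi/5) + 2*exp(2*I*pi/5)) + (2 + exp(-4*I*pi/5) + exp(2*I*pi/5) + 2*exp(4*I*pi/5)) + (2 + 2*exp(-4*I*pi/5) + exp(-2*I*pi/5) + exp(4*I*pi/5)) + (2 + 2*exp(-2*I*pi/5) + exp(4*I*pi/5) + exp(2*I*pi/5))] = 10/5 = 2
  <chi_rho, chi_1> = (1/5)[1*(6)*conj(1) + 1*(2 + exp(-2*I*pi/5) + exp(-4*I*pi/5) + 2*exp(2*I*pi/5))*conj(exp(2*I*pi/5)) + 1*(2 + exp(-4*I*pi/5) + exp(2*I*pi/5) + 2*exp(4*I*pi/5))*conj(exp(4*I*pi/5)) + 1*(2 + 2*exp(-4*I*pi/5) + exp(-2*I*pi/5) + exp(4*I*pi/5))*conj(exp(-4*I*pi/5)) + 1*(2 + 2*exp(-2*I*pi/5) + exp(4*I*pi/5) + exp(2*I*pi/5))*conj(exp(-2*I*pi/5))]
      = (1/5)[(6) + (2 + 2*exp(-2*I*pi/5) + exp(-4*I*pi/5) + exp(4*I*pi/5)) + (2 + 2*exp(-4*I*pi/5) + exp(-2*I*pi/5) + exp(2*I*pi/5)) + (2 + exp(-2*I*pi/5) + exp(2*I*pi/5) + 2*exp(4*I*pi/5)) + (2 + exp(-4*I*pi/5) + exp(4*I*pi/5) + 2*exp(2*I*pi/5))] = 10/5 = 2
  <chi_rho, chi_2> = (1/5)[1*(6)*conj(1) + 1*(2 + exp(-2*I*pi/5) + exp(-4*I*pi/5) + 2*exp(2*I*pi/5))*conj(exp(4*I*pi/5)) + 1*(2 + exp(-4*I*pi/5) + exp(2*I*pi/5) + 2*exp(4*I*pi/5))*conj(exp(-2*I*pi/5)) + 1*(2 + 2*exp(-4*I*pi/5) + exp(-2*I*pi/5) + exp(4*I*pi/5))*conj(exp(2*I*pi/5)) + 1*(2 + 2*exp(-2*I*pi/5) + exp(4*I*pi/5) + exp(2*I*pi/5))*conj(exp(-4*I*pi/5))]
      = (1/5)[(6) + (2*exp(-2*I*pi/5) + 2*exp(-4*I*pi/5) + exp(4*I*pi/5) + exp(2*I*pi/5)) + (2*exp(-4*I*pi/5) + exp(-2*I*pi/5) + exp(4*I*pi/5) + 2*exp(2*I*pi/5)) + (2*exp(-2*I*pi/5) + exp(-4*I*pi/5) + exp(2*I*pi/5) + 2*exp(4*I*pi/5)) + (exp(-2*I*pi/5) + exp(-4*I*pi/5) + 2*exp(4*I*pi/5) + 2*exp(2*I*pi/5))] = 0/5 = 0
  <chi_rho, chi_3> = (1/5)[1*(6)*conj(1) + 1*(2 + exp(-2*I*pi/5) + exp(-4*I*pi/5) + 2*exp(2*I*pi/5))*conj(exp(-4*I*pi/5)) + 1*(2 + exp(-4*I*pi/5) + exp(2*I*pi/5) + 2*exp(4*I*pi/5))*conj(exp(2*I*pi/5)) + 1*(2 + 2*exp(-4*I*pi/5) + exp(-2*I*pi/5) + exp(4*I*pi/5))*conj(exp(-2*I*pi/5)) + 1*(2 + 2*exp(-2*I*pi/5) + exp(4*I*pi/5) + exp(2*I*pi/5))*conj(exp(4*I*pi/5))]
      = (1/5)[(6) + (1 + 2*exp(-4*I*pi/5) + exp(2*I*pi/5) + 2*exp(4*I*pi/5)) + (1 + 2*exp(-2*I*pi/5) + exp(4*I*pi/5) + 2*exp(2*I*pi/5)) + (1 + 2*exp(-2*I*pi/5) + exp(-4*I*pi/5) + 2*exp(2*I*pi/5)) + (1 + 2*exp(-4*I*pi/5) + exp(-2*I*pi/5) + 2*exp(4*I*pi/5))] = 5/5 = 1
  <chi_rho, chi_4> = (1/5)[1*(6)*conj(1) + 1*(2 + exp(-2*I*pi/5) + exp(-4*I*pi/5) + 2*exp(2*I*pi/5))*conj(exp(-2*I*pi/5)) + 1*(2 + exp(-4*I*pi/5) + exp(2*I*pi/5) + 2*exp(4*I*pi/5))*conj(exp(-4*I*pi/5)) + 1*(2 + 2*exp(-4*I*pi/5) + exp(-2*I*pi/5) + exp(4*I*pi/5))*conj(exp(4*I*pi/5)) + 1*(2 + 2*exp(-2*I*pi/5) + exp(4*I*pi/5) + exp(2*I*pi/5))*conj(exp(2*I*pi/5))]
      = (1/5)[(6) + (1 + exp(-2*I*pi/5) + 2*exp(4*I*pi/5) + 2*exp(2*I*pi/5)) + (1 + 2*exp(-2*I*pi/5) + exp(-4*I*pi/5) + 2*exp(4*I*pi/5)) + (1 + 2*exp(-4*I*pi/5) + exp(4*I*pi/5) + 2*exp(2*I*pi/5)) + (1 + 2*exp(-2*I*pi/5) + 2*exp(-4*I*pi/5) + exp(2*I*pi/5))] = 5/5 = 1
(Exp terms are combined using exp(i*s)*conj(exp(i*t)) = exp(i*(s-t)), and sums of them are collapsed using the identity that for every m > 1 the m distinct m-th roots of unity sum to 0, e.g. 1 + exp(2*I*pi/3) + exp(-2*I*pi/3) = 0.)
Dimension check: dim(rho) = sum (mult * dim) = 2*1 + 2*1 + 0*1 + 1*1 + 1*1 = 6 = chi_rho(e) = 6.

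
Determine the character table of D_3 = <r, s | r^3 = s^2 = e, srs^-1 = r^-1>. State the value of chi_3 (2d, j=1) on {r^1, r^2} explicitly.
Conjugacy classes: {e} of size 1, {r^1, r^2} of size 2, {s, sr, ..., sr^2} of size 3.
Character table:
  irrep \ class              {e} (size 1)  {r^1, r^2} (size 2)  {s, sr, ..., sr^2} (size 3)
  chi_1 (triv)               1             1                    1                          
  chi_2 (sign: r->1, s->-1)  1             1                    -1                         
  chi_3 (2d, j=1)            2             -1                   0                          

Spot check: chi_3 (2d, j=1) on {r^1, r^2} = -1.

Explanation: D_3 has order 2*3 = 6 with 3 conjugacy classes, hence 3 irreducibles. Sum of squared dims 1 + 1 + 4 = 6 = |G|. Linear characters come from the abelianisation; the 2-dimensional irreps have character r^k -> 2*cos(2*pi*j*k/3), reflections -> 0.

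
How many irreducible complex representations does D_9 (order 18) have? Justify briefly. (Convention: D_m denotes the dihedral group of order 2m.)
6

Solution. The number of irreducible complex representations of a finite group equals its number of conjugacy classes. D_9 has 6 conjugacy classes ((n+3)/2 for n odd), so D_9 (order 18) has exactly 6 irreducible complex representations.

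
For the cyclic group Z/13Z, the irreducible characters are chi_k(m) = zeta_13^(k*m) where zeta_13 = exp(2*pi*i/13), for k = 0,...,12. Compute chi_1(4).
chi_1(4) = zeta_13^4 = exp(8*I*pi/13)

Why: chi_1(4) = zeta_13^(1*4) = zeta_13^4. Since zeta_13^13 = 1, this equals zeta_13^4 = exp(2*pi*i*4/13) = exp(8*I*pi/13).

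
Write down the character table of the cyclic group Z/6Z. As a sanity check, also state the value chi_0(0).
Character table of Z/6Z (irreps indexed chi_0,...,chi_5 with chi_k(m) = zeta_6^(k*m), zeta_6 = exp(2*pi*i/6)):
  irrep \ class  {0} (size 1)  {1} (size 1)    {2} (size 1)    {3} (size 1)  {4} (size 1)    {5} (size 1)  
  chi_0          1             1               1               1             1               1             
  chi_1          1             exp(I*pi/3)     exp(2*I*pi/3)   -1            exp(-2*I*pi/3)  exp(-I*pi/3)  
  chi_2          1             exp(2*I*pi/3)   exp(-2*I*pi/3)  1             exp(2*I*pi/3)   exp(-2*I*pi/3)
  chi_3          1             -1              1               -1            1               -1            
  chi_4          1             exp(-2*I*pi/3)  exp(2*I*pi/3)   1             exp(-2*I*pi/3)  exp(2*I*pi/3) 
  chi_5          1             exp(-I*pi/3)    exp(-2*I*pi/3)  -1            exp(2*I*pi/3)   exp(I*pi/3)   

Spot check: chi_0(0) = zeta_6^(0*0) = zeta_6^0 = 1.

Proof sketch: Z/6Z is abelian, so all 6 irreducible complex representations are 1-dimensional. They are given by chi_k(m) = zeta_6^(k*m) for k = 0,...,5. Row orthogonality: sum_m chi_k(m) conj(chi_l(m)) = 6 * [k = l].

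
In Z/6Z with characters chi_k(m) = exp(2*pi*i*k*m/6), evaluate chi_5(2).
chi_5(2) = zeta_6^10 = exp(-2*I*pi/3)

Argument: chi_5(2) = zeta_6^(5*2) = zeta_6^10. Since zeta_6^6 = 1, this equals zeta_6^4 = exp(2*pi*i*4/6) = exp(-2*I*pi/3).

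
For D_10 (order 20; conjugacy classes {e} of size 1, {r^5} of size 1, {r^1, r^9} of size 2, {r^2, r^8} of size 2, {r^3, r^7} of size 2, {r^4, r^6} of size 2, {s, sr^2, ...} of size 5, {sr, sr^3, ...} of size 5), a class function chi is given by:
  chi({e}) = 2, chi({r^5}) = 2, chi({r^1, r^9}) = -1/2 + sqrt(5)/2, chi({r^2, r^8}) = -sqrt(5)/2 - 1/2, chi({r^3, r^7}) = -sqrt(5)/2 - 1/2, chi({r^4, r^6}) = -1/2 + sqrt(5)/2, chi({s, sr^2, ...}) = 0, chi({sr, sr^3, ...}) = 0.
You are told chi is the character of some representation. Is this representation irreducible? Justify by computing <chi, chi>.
Irreducible: <chi, chi> = 1.

Justification: <chi, chi> = (1/|G|) sum_C |C| * |chi(C)|^2 = (1/20)[1*|2|^2 + 1*|2|^2 + 2*|-1/2 + sqrt(5)/2|^2 + 2*|-sqrt(5)/2 - 1/2|^2 + 2*|-sqrt(5)/2 - 1/2|^2 + 2*|-1/2 + sqrt(5)/2|^2 + 5*|0|^2 + 5*|0|^2]
  = (1/20)[(4) + (4) + (3 - sqrt(5)) + (sqrt(5) + 3) + (sqrt(5) + 3) + (3 - sqrt(5)) + (0) + (0)] = 20/20 = 1.
A character is irreducible iff <chi, chi> = 1, so this representation is irreducible.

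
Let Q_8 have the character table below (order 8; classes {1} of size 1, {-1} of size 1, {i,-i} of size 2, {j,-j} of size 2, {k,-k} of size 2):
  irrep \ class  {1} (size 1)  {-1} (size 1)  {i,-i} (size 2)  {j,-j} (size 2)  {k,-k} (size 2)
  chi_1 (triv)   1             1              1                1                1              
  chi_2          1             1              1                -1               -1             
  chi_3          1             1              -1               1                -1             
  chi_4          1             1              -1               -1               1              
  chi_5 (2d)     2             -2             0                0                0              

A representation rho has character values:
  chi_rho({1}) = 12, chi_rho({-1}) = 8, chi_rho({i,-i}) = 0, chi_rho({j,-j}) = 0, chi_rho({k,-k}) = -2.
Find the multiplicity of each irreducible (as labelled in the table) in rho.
Multiplicities: chi_1: 2, chi_2: 3, chi_3: 3, chi_4: 2, chi_5: 1.

Proof sketch: Use <chi_rho, chi> = (1/|G|) sum_C |C| * chi_rho(C) * conj(chi(C)) with |G| = 8 for each irreducible chi in the table:
  <chi_rho, chi_1> = (1/8)[1*(12)*conj(1) + 1*(8)*conj(1) + 2*(0)*conj(1) + 2*(0)*conj(1) + 2*(-2)*conj(1)]
      = (1/8)[(12) + (8) + (0) + (0) + (-4)] = 16/8 = 2
  <chi_rho, chi_2> = (1/8)[1*(12)*conj(1) + 1*(8)*conj(1) + 2*(0)*conj(1) + 2*(0)*conj(-1) + 2*(-2)*conj(-1)]
      = (1/8)[(12) + (8) + (0) + (0) + (4)] = 24/8 = 3
  <chi_rho, chi_3> = (1/8)[1*(12)*conj(1) + 1*(8)*conj(1) + 2*(0)*conj(-1) + 2*(0)*conj(1) + 2*(-2)*conj(-1)]
      = (1/8)[(12) + (8) + (0) + (0) + (4)] = 24/8 = 3
  <chi_rho, chi_4> = (1/8)[1*(12)*conj(1) + 1*(8)*conj(1) + 2*(0)*conj(-1) + 2*(0)*conj(-1) + 2*(-2)*conj(1)]
      = (1/8)[(12) + (8) + (0) + (0) + (-4)] = 16/8 = 2
  <chi_rho, chi_5> = (1/8)[1*(12)*conj(2) + 1*(8)*conj(-2) + 2*(0)*conj(0) + 2*(0)*conj(0) + 2*(-2)*conj(0)]
      = (1/8)[(24) + (-16) + (0) + (0) + (0)] = 8/8 = 1
Dimension check: dim(rho) = sum (mult * dim) = 2*1 + 3*1 + 3*1 + 2*1 + 1*2 = 12 = chi_rho(e) = 12.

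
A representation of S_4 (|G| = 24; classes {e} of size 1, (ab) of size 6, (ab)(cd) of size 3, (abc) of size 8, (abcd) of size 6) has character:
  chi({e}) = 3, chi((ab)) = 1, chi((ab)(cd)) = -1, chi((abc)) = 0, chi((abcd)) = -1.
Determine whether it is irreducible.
Irreducible: <chi, chi> = 1.

Derivation: <chi, chi> = (1/|G|) sum_C |C| * |chi(C)|^2 = (1/24)[1*|3|^2 + 6*|1|^2 + 3*|-1|^2 + 8*|0|^2 + 6*|-1|^2]
  = (1/24)[(9) + (6) + (3) + (0) + (6)] = 24/24 = 1.
A character is irreducible iff <chi, chi> = 1, so this representation is irreducible.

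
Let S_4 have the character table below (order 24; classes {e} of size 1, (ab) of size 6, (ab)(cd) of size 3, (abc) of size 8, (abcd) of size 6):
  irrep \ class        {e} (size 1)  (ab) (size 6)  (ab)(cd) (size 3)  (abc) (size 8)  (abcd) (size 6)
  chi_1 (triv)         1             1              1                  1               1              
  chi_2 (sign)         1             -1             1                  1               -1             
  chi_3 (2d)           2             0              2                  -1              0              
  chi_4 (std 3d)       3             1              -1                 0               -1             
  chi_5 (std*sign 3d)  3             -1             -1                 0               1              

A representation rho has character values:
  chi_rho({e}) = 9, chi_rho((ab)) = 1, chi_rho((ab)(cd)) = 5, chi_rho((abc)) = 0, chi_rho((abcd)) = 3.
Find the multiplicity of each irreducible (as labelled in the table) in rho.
Multiplicities: chi_1: 2, chi_2: 0, chi_3: 2, chi_4: 0, chi_5: 1.

Use <chi_rho, chi> = (1/|G|) sum_C |C| * chi_rho(C) * conj(chi(C)) with |G| = 24 for each irreducible chi in the table:
  <chi_rho, chi_1> = (1/24)[1*(9)*conj(1) + 6*(1)*conj(1) + 3*(5)*conj(1) + 8*(0)*conj(1) + 6*(3)*conj(1)]
      = (1/24)[(9) + (6) + (15) + (0) + (18)] = 48/24 = 2
  <chi_rho, chi_2> = (1/24)[1*(9)*conj(1) + 6*(1)*conj(-1) + 3*(5)*conj(1) + 8*(0)*conj(1) + 6*(3)*conj(-1)]
      = (1/24)[(9) + (-6) + (15) + (0) + (-18)] = 0/24 = 0
  <chi_rho, chi_3> = (1/24)[1*(9)*conj(2) + 6*(1)*conj(0) + 3*(5)*conj(2) + 8*(0)*conj(-1) + 6*(3)*conj(0)]
      = (1/24)[(18) + (0) + (30) + (0) + (0)] = 48/24 = 2
  <chi_rho, chi_4> = (1/24)[1*(9)*conj(3) + 6*(1)*conj(1) + 3*(5)*conj(-1) + 8*(0)*conj(0) + 6*(3)*conj(-1)]
      = (1/24)[(27) + (6) + (-15) + (0) + (-18)] = 0/24 = 0
  <chi_rho, chi_5> = (1/24)[1*(9)*conj(3) + 6*(1)*conj(-1) + 3*(5)*conj(-1) + 8*(0)*conj(0) + 6*(3)*conj(1)]
      = (1/24)[(27) + (-6) + (-15) + (0) + (18)] = 24/24 = 1
Dimension check: dim(rho) = sum (mult * dim) = 2*1 + 0*1 + 2*2 + 0*3 + 1*3 = 9 = chi_rho(e) = 9.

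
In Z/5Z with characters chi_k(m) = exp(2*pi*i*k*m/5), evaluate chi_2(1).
chi_2(1) = zeta_5^2 = exp(4*I*pi/5)

Details: chi_2(1) = zeta_5^(2*1) = zeta_5^2. Since zeta_5^5 = 1, this equals zeta_5^2 = exp(2*pi*i*2/5) = exp(4*I*pi/5).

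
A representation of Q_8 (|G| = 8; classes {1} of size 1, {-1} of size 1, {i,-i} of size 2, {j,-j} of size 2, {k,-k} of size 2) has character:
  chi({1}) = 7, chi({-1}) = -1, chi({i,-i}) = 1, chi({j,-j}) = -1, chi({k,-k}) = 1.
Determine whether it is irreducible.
Not irreducible (reducible): <chi, chi> = 7 > 1.

Reasoning: <chi, chi> = (1/|G|) sum_C |C| * |chi(C)|^2 = (1/8)[1*|7|^2 + 1*|-1|^2 + 2*|1|^2 + 2*|-1|^2 + 2*|1|^2]
  = (1/8)[(49) + (1) + (2) + (2) + (2)] = 56/8 = 7.
A character is irreducible iff <chi, chi> = 1, so this representation is reducible.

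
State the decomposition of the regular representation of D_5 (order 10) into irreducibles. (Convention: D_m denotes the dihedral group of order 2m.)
Each irreducible V_i of dimension d_i appears with multiplicity d_i, i.e. rho_reg = (direct sum over all irreducibles V_i) d_i V_i. The irreducible dimensions for D_5 are 1, 1, 2, 2: 2 irreducibles of dimension 1, each with multiplicity 1; 2 irreducibles of dimension 2, each with multiplicity 2. Total dimension 2*1*1 + 2*2*2 = 10 = |G|.

Reasoning: General theorem: in the regular representation of a finite group G, each irreducible appears with multiplicity equal to its dimension. Check: dim(rho_reg) = sum d_i^2 = 1 + 1 + 4 + 4 = 10 = |G|.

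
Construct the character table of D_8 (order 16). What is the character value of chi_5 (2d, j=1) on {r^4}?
Conjugacy classes: {e} of size 1, {r^4} of size 1, {r^1, r^7} of size 2, {r^2, r^6} of size 2, {r^3, r^5} of size 2, {s, sr^2, ...} of size 4, {sr, sr^3, ...} of size 4.
Character table:
  irrep \ class              {e} (size 1)  {r^4} (size 1)  {r^1, r^7} (size 2)  {r^2, r^6} (size 2)  {r^3, r^5} (size 2)  {s, sr^2, ...} (size 4)  {sr, sr^3, ...} (size 4)
  chi_1 (triv)               1             1               1                    1                    1                    1                        1                       
  chi_2 (sign: r->1, s->-1)  1             1               1                    1                    1                    -1                       -1                      
  chi_3 (r->-1, s->1)        1             1               -1                   1                    -1                   1                        -1                      
  chi_4 (r->-1, s->-1)       1             1               -1                   1                    -1                   -1                       1                       
  chi_5 (2d, j=1)            2             -2              sqrt(2)              0                    -sqrt(2)             0                        0                       
  chi_6 (2d, j=2)            2             2               0                    -2                   0                    0                        0                       
  chi_7 (2d, j=3)            2             -2              -sqrt(2)             0                    sqrt(2)              0                        0                       

Spot check: chi_5 (2d, j=1) on {r^4} = -2.

Argument: D_8 has order 2*8 = 16 with 7 conjugacy classes, hence 7 irreducibles. Sum of squared dims 1 + 1 + 1 + 1 + 4 + 4 + 4 = 16 = |G|. Linear characters come from the abelianisation; the 2-dimensional irreps have character r^k -> 2*cos(2*pi*j*k/8), reflections -> 0.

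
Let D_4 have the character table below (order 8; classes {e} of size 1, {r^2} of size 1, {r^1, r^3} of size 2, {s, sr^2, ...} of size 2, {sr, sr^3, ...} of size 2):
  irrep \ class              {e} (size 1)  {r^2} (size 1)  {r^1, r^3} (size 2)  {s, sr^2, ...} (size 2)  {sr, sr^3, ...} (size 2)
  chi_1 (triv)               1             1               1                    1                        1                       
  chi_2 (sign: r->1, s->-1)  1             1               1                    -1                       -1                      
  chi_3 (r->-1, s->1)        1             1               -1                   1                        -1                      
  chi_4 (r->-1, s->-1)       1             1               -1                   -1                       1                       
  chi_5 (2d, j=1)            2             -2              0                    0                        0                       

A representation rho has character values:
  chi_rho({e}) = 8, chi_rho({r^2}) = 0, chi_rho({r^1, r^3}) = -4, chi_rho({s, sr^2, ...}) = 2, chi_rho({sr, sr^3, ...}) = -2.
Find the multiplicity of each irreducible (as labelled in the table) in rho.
Multiplicities: chi_1: 0, chi_2: 0, chi_3: 3, chi_4: 1, chi_5: 2.

Details: Use <chi_rho, chi> = (1/|G|) sum_C |C| * chi_rho(C) * conj(chi(C)) with |G| = 8 for each irreducible chi in the table:
  <chi_rho, chi_1> = (1/8)[1*(8)*conj(1) + 1*(0)*conj(1) + 2*(-4)*conj(1) + 2*(2)*conj(1) + 2*(-2)*conj(1)]
      = (1/8)[(8) + (0) + (-8) + (4) + (-4)] = 0/8 = 0
  <chi_rho, chi_2> = (1/8)[1*(8)*conj(1) + 1*(0)*conj(1) + 2*(-4)*conj(1) + 2*(2)*conj(-1) + 2*(-2)*conj(-1)]
      = (1/8)[(8) + (0) + (-8) + (-4) + (4)] = 0/8 = 0
  <chi_rho, chi_3> = (1/8)[1*(8)*conj(1) + 1*(0)*conj(1) + 2*(-4)*conj(-1) + 2*(2)*conj(1) + 2*(-2)*conj(-1)]
      = (1/8)[(8) + (0) + (8) + (4) + (4)] = 24/8 = 3
  <chi_rho, chi_4> = (1/8)[1*(8)*conj(1) + 1*(0)*conj(1) + 2*(-4)*conj(-1) + 2*(2)*conj(-1) + 2*(-2)*conj(1)]
      = (1/8)[(8) + (0) + (8) + (-4) + (-4)] = 8/8 = 1
  <chi_rho, chi_5> = (1/8)[1*(8)*conj(2) + 1*(0)*conj(-2) + 2*(-4)*conj(0) + 2*(2)*conj(0) + 2*(-2)*conj(0)]
      = (1/8)[(16) + (0) + (0) + (0) + (0)] = 16/8 = 2
Dimension check: dim(rho) = sum (mult * dim) = 0*1 + 0*1 + 3*1 + 1*1 + 2*2 = 8 = chi_rho(e) = 8.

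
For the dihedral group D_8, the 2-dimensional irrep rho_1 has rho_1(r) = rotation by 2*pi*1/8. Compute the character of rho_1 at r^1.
chi_{rho_1}(r^1) = 2*cos(2*pi*1*1/8) = sqrt(2)

Solution. rho_1(r^1) is rotation by angle 2*pi*1*1/8, whose trace is 2*cos(2*pi*1*1/8) = sqrt(2).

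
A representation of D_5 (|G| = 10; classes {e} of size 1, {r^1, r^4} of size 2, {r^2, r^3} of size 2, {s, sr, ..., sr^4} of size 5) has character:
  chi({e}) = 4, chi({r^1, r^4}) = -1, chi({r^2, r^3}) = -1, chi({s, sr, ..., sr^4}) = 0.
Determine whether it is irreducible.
Not irreducible (reducible): <chi, chi> = 2 > 1.

Details: <chi, chi> = (1/|G|) sum_C |C| * |chi(C)|^2 = (1/10)[1*|4|^2 + 2*|-1|^2 + 2*|-1|^2 + 5*|0|^2]
  = (1/10)[(16) + (2) + (2) + (0)] = 20/10 = 2.
A character is irreducible iff <chi, chi> = 1, so this representation is reducible.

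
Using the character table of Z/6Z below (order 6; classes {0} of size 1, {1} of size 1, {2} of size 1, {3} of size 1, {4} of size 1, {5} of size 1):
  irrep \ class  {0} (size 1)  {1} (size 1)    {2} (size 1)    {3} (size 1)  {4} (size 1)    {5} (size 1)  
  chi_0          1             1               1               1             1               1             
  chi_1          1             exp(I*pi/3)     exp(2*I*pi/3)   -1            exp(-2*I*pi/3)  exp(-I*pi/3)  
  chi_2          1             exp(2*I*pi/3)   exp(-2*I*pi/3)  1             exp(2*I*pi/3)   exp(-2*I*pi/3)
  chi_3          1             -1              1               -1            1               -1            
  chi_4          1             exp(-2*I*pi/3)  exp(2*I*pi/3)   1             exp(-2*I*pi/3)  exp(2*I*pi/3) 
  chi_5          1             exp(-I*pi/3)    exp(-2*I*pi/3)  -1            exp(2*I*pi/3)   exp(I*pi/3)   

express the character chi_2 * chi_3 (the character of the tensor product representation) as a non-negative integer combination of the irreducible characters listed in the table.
chi_2 tensor chi_3 = chi_5 (all other irreducibles have multiplicity 0).

Solution. The character of a tensor product is the pointwise product (chi_2 * chi_3)(C) = chi_2(C) * chi_3(C):
  {0}: (1)*(1), {1}: (exp(2*I*pi/3))*(-1), {2}: (exp(-2*I*pi/3))*(1), {3}: (1)*(-1), {4}: (exp(2*I*pi/3))*(1), {5}: (exp(-2*I*pi/3))*(-1)
so (chi_2 * chi_3) takes values
  {0} -> 1, {1} -> -exp(2*I*pi/3), {2} -> exp(-2*I*pi/3), {3} -> -1, {4} -> exp(2*I*pi/3), {5} -> -exp(-2*I*pi/3).
Now take the inner product of this character with each irreducible chi from the table, <chi_2*chi_3, chi> = (1/6) sum_C |C| (chi_2*chi_3)(C) conj(chi(C)):
  <chi_2*chi_3, chi_0> = (1/6)[1*(1)*conj(1) + 1*(-exp(2*I*pi/3))*conj(1) + 1*(exp(-2*I*pi/3))*conj(1) + 1*(-1)*conj(1) + 1*(exp(2*I*pi/3))*conj(1) + 1*(-exp(-2*I*pi/3))*conj(1)]
      = (1/6)[(1) + (-exp(2*I*pi/3)) + (exp(-2*I*pi/3)) + (-1) + (exp(2*I*pi/3)) + (-exp(-2*I*pi/3))] = 0/6 = 0
  <chi_2*chi_3, chi_1> = (1/6)[1*(1)*conj(1) + 1*(-exp(2*I*pi/3))*conj(exp(I*pi/3)) + 1*(exp(-2*I*pi/3))*conj(exp(2*I*pi/3)) + 1*(-1)*conj(-1) + 1*(exp(2*I*pi/3))*conj(exp(-2*I*pi/3)) + 1*(-exp(-2*I*pi/3))*conj(exp(-I*pi/3))]
      = (1/6)[(1) + (-exp(I*pi/3)) + (exp(2*I*pi/3)) + (1) + (exp(-2*I*pi/3)) + (-exp(-I*pi/3))] = 0/6 = 0
  <chi_2*chi_3, chi_2> = (1/6)[1*(1)*conj(1) + 1*(-exp(2*I*pi/3))*conj(exp(2*I*pi/3)) + 1*(exp(-2*I*pi/3))*conj(exp(-2*I*pi/3)) + 1*(-1)*conj(1) + 1*(exp(2*I*pi/3))*conj(exp(2*I*pi/3)) + 1*(-exp(-2*I*pi/3))*conj(exp(-2*I*pi/3))]
      = (1/6)[(1) + (-1) + (1) + (-1) + (1) + (-1)] = 0/6 = 0
  <chi_2*chi_3, chi_3> = (1/6)[1*(1)*conj(1) + 1*(-exp(2*I*pi/3))*conj(-1) + 1*(exp(-2*I*pi/3))*conj(1) + 1*(-1)*conj(-1) + 1*(exp(2*I*pi/3))*conj(1) + 1*(-exp(-2*I*pi/3))*conj(-1)]
      = (1/6)[(1) + (exp(2*I*pi/3)) + (exp(-2*I*pi/3)) + (1) + (exp(2*I*pi/3)) + (exp(-2*I*pi/3))] = 0/6 = 0
  <chi_2*chi_3, chi_4> = (1/6)[1*(1)*conj(1) + 1*(-exp(2*I*pi/3))*conj(exp(-2*I*pi/3)) + 1*(exp(-2*I*pi/3))*conj(exp(2*I*pi/3)) + 1*(-1)*conj(1) + 1*(exp(2*I*pi/3))*conj(exp(-2*I*pi/3)) + 1*(-exp(-2*I*pi/3))*conj(exp(2*I*pi/3))]
      = (1/6)[(1) + (-exp(-2*I*pi/3)) + (exp(2*I*pi/3)) + (-1) + (exp(-2*I*pi/3)) + (-exp(2*I*pi/3))] = 0/6 = 0
  <chi_2*chi_3, chi_5> = (1/6)[1*(1)*conj(1) + 1*(-exp(2*I*pi/3))*conj(exp(-I*pi/3)) + 1*(exp(-2*I*pi/3))*conj(exp(-2*I*pi/3)) + 1*(-1)*conj(-1) + 1*(exp(2*I*pi/3))*conj(exp(2*I*pi/3)) + 1*(-exp(-2*I*pi/3))*conj(exp(I*pi/3))]
      = (1/6)[(1) + (1) + (1) + (1) + (1) + (1)] = 6/6 = 1
(Exp terms are combined using exp(i*s)*conj(exp(i*t)) = exp(i*(s-t)), and sums of them are collapsed using the identity that for every m > 1 the m distinct m-th roots of unity sum to 0, e.g. 1 + exp(2*I*pi/3) + exp(-2*I*pi/3) = 0.)
Hence the multiplicities are chi_5: 1. Dimension check: dim(chi_2)*dim(chi_3) = 1*1 = 1 and sum (mult * dim) = 1*1 = 1.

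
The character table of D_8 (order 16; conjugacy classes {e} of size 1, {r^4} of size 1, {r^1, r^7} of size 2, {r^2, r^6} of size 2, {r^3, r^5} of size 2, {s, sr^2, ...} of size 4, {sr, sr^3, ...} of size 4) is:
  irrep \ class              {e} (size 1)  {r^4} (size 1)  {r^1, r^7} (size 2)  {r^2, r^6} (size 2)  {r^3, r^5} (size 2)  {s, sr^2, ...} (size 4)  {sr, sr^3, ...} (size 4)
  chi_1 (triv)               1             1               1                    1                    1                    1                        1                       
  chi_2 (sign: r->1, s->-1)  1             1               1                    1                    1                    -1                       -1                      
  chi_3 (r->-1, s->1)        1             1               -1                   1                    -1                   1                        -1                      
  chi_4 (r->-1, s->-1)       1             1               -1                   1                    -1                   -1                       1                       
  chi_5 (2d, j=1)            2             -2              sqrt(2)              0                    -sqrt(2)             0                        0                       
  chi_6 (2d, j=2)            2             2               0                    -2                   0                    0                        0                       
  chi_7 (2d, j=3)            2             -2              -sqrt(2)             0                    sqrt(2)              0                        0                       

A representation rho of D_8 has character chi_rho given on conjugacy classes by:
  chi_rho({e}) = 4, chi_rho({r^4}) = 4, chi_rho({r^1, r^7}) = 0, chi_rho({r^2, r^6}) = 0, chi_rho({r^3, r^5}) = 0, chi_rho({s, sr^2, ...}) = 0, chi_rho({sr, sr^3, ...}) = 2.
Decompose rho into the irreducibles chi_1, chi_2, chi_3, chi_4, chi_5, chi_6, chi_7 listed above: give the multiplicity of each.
Multiplicities: chi_1: 1, chi_2: 0, chi_3: 0, chi_4: 1, chi_5: 0, chi_6: 1, chi_7: 0.

Argument: Use <chi_rho, chi> = (1/|G|) sum_C |C| * chi_rho(C) * conj(chi(C)) with |G| = 16 for each irreducible chi in the table:
  <chi_rho, chi_1> = (1/16)[1*(4)*conj(1) + 1*(4)*conj(1) + 2*(0)*conj(1) + 2*(0)*conj(1) + 2*(0)*conj(1) + 4*(0)*conj(1) + 4*(2)*conj(1)]
      = (1/16)[(4) + (4) + (0) + (0) + (0) + (0) + (8)] = 16/16 = 1
  <chi_rho, chi_2> = (1/16)[1*(4)*conj(1) + 1*(4)*conj(1) + 2*(0)*conj(1) + 2*(0)*conj(1) + 2*(0)*conj(1) + 4*(0)*conj(-1) + 4*(2)*conj(-1)]
      = (1/16)[(4) + (4) + (0) + (0) + (0) + (0) + (-8)] = 0/16 = 0
  <chi_rho, chi_3> = (1/16)[1*(4)*conj(1) + 1*(4)*conj(1) + 2*(0)*conj(-1) + 2*(0)*conj(1) + 2*(0)*conj(-1) + 4*(0)*conj(1) + 4*(2)*conj(-1)]
      = (1/16)[(4) + (4) + (0) + (0) + (0) + (0) + (-8)] = 0/16 = 0
  <chi_rho, chi_4> = (1/16)[1*(4)*conj(1) + 1*(4)*conj(1) + 2*(0)*conj(-1) + 2*(0)*conj(1) + 2*(0)*conj(-1) + 4*(0)*conj(-1) + 4*(2)*conj(1)]
      = (1/16)[(4) + (4) + (0) + (0) + (0) + (0) + (8)] = 16/16 = 1
  <chi_rho, chi_5> = (1/16)[1*(4)*conj(2) + 1*(4)*conj(-2) + 2*(0)*conj(sqrt(2)) + 2*(0)*conj(0) + 2*(0)*conj(-sqrt(2)) + 4*(0)*conj(0) + 4*(2)*conj(0)]
      = (1/16)[(8) + (-8) + (0) + (0) + (0) + (0) + (0)] = 0/16 = 0
  <chi_rho, chi_6> = (1/16)[1*(4)*conj(2) + 1*(4)*conj(2) + 2*(0)*conj(0) + 2*(0)*conj(-2) + 2*(0)*conj(0) + 4*(0)*conj(0) + 4*(2)*conj(0)]
      = (1/16)[(8) + (8) + (0) + (0) + (0) + (0) + (0)] = 16/16 = 1
  <chi_rho, chi_7> = (1/16)[1*(4)*conj(2) + 1*(4)*conj(-2) + 2*(0)*conj(-sqrt(2)) + 2*(0)*conj(0) + 2*(0)*conj(sqrt(2)) + 4*(0)*conj(0) + 4*(2)*conj(0)]
      = (1/16)[(8) + (-8) + (0) + (0) + (0) + (0) + (0)] = 0/16 = 0
Dimension check: dim(rho) = sum (mult * dim) = 1*1 + 0*1 + 0*1 + 1*1 + 0*2 + 1*2 + 0*2 = 4 = chi_rho(e) = 4.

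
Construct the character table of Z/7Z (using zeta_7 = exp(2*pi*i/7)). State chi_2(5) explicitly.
Character table of Z/7Z (irreps indexed chi_0,...,chi_6 with chi_k(m) = zeta_7^(k*m), zeta_7 = exp(2*pi*i/7)):
  irrep \ class  {0} (size 1)  {1} (size 1)    {2} (size 1)    {3} (size 1)    {4} (size 1)    {5} (size 1)    {6} (size 1)  
  chi_0          1             1               1               1               1               1               1             
  chi_1          1             exp(2*I*pi/7)   exp(4*I*pi/7)   exp(6*I*pi/7)   exp(-6*I*pi/7)  exp(-4*I*pi/7)  exp(-2*I*pi/7)
  chi_2          1             exp(4*I*pi/7)   exp(-6*I*pi/7)  exp(-2*I*pi/7)  exp(2*I*pi/7)   exp(6*I*pi/7)   exp(-4*I*pi/7)
  chi_3          1             exp(6*I*pi/7)   exp(-2*I*pi/7)  exp(4*I*pi/7)   exp(-4*I*pi/7)  exp(2*I*pi/7)   exp(-6*I*pi/7)
  chi_4          1             exp(-6*I*pi/7)  exp(2*I*pi/7)   exp(-4*I*pi/7)  exp(4*I*pi/7)   exp(-2*I*pi/7)  exp(6*I*pi/7) 
  chi_5          1             exp(-4*I*pi/7)  exp(6*I*pi/7)   exp(2*I*pi/7)   exp(-2*I*pi/7)  exp(-6*I*pi/7)  exp(4*I*pi/7) 
  chi_6          1             exp(-2*I*pi/7)  exp(-4*I*pi/7)  exp(-6*I*pi/7)  exp(6*I*pi/7)   exp(4*I*pi/7)   exp(2*I*pi/7) 

Spot check: chi_2(5) = zeta_7^(2*5) = zeta_7^10 = exp(6*I*pi/7).

Explanation: Z/7Z is abelian, so all 7 irreducible complex representations are 1-dimensional. They are given by chi_k(m) = zeta_7^(k*m) for k = 0,...,6. Row orthogonality: sum_m chi_k(m) conj(chi_l(m)) = 7 * [k = l].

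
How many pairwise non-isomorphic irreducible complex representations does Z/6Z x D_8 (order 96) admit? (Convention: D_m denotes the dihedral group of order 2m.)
42

Proof sketch: The number of irreducible complex representations of a finite group equals its number of conjugacy classes. For a direct product, #classes(G x H) = #classes(G) * #classes(H). Z/6Z has 6 classes (abelian), D_8 has 7 classes, so 6 * 7 = 42, so Z/6Z x D_8 (order 96) has exactly 42 irreducible complex representations.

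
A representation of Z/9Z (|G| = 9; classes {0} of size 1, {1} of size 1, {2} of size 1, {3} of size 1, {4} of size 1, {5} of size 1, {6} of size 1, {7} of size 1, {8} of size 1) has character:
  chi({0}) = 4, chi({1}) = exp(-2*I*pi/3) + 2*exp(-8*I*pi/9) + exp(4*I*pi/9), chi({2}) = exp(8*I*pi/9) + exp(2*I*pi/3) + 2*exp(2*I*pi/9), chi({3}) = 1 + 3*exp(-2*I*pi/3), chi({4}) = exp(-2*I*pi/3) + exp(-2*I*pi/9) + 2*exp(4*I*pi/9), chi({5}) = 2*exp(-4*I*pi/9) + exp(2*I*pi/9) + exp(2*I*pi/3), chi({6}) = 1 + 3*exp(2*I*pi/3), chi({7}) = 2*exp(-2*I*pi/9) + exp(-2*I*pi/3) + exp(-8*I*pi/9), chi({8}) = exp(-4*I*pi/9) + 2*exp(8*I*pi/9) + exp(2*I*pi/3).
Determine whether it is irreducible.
Not irreducible (reducible): <chi, chi> = 6 > 1.

Proof sketch: <chi, chi> = (1/|G|) sum_C |C| * |chi(C)|^2 = (1/9)[1*|4|^2 + 1*|exp(-2*I*pi/3) + 2*exp(-8*I*pi/9) + exp(4*I*pi/9)|^2 + 1*|exp(8*I*pi/9) + exp(2*I*pi/3) + 2*exp(2*I*pi/9)|^2 + 1*|1 + 3*exp(-2*I*pi/3)|^2 + 1*|exp(-2*I*pi/3) + exp(-2*I*pi/9) + 2*exp(4*I*pi/9)|^2 + 1*|2*exp(-4*I*pi/9) + exp(2*I*pi/9) + exp(2*I*pi/3)|^2 + 1*|1 + 3*exp(2*I*pi/3)|^2 + 1*|2*exp(-2*I*pi/9) + exp(-2*I*pi/3) + exp(-8*I*pi/9)|^2 + 1*|exp(-4*I*pi/9) + 2*exp(8*I*pi/9) + exp(2*I*pi/3)|^2]
  = (1/9)[(16) + (6 + 2*exp(-2*I*pi/3) + 2*exp(-2*I*pi/9) + exp(-8*I*pi/9) + exp(8*I*pi/9) + 2*exp(2*I*pi/9) + 2*exp(2*I*pi/3)) + (6 + 2*exp(-4*I*pi/9) + 2*exp(-2*I*pi/3) + exp(-2*I*pi/9) + exp(2*I*pi/9) + 2*exp(2*I*pi/3) + 2*exp(4*I*pi/9)) + (7) + (6 + 2*exp(-2*I*pi/3) + exp(-4*I*pi/9) + 2*exp(-8*I*pi/9) + 2*exp(8*I*pi/9) + exp(4*I*pi/9) + 2*exp(2*I*pi/3)) + (6 + 2*exp(-2*I*pi/3) + exp(-4*I*pi/9) + 2*exp(-8*I*pi/9) + 2*exp(8*I*pi/9) + exp(4*I*pi/9) + 2*exp(2*I*pi/3)) + (7) + (6 + 2*exp(-4*I*pi/9) + 2*exp(-2*I*pi/3) + exp(-2*I*pi/9) + exp(2*I*pi/9) + 2*exp(2*I*pi/3) + 2*exp(4*I*pi/9)) + (6 + 2*exp(-2*I*pi/3) + 2*exp(-2*I*pi/9) + exp(-8*I*pi/9) + exp(8*I*pi/9) + 2*exp(2*I*pi/9) + 2*exp(2*I*pi/3))] = 54/9 = 6.
(Exp terms are combined using exp(i*s)*conj(exp(i*t)) = exp(i*(s-t)), and sums of them are collapsed using the identity that for every m > 1 the m distinct m-th roots of unity sum to 0, e.g. 1 + exp(2*I*pi/3) + exp(-2*I*pi/3) = 0.)
A character is irreducible iff <chi, chi> = 1, so this representation is reducible.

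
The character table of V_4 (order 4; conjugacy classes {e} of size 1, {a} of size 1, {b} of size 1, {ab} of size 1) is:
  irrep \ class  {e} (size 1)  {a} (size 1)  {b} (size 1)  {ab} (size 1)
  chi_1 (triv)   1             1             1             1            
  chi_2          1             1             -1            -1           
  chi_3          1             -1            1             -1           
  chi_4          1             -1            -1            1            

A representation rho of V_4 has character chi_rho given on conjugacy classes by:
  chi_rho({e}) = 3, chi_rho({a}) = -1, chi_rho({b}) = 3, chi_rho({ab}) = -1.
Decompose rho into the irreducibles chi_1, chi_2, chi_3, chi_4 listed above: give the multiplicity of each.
Multiplicities: chi_1: 1, chi_2: 0, chi_3: 2, chi_4: 0.

Working: Use <chi_rho, chi> = (1/|G|) sum_C |C| * chi_rho(C) * conj(chi(C)) with |G| = 4 for each irreducible chi in the table:
  <chi_rho, chi_1> = (1/4)[1*(3)*conj(1) + 1*(-1)*conj(1) + 1*(3)*conj(1) + 1*(-1)*conj(1)]
      = (1/4)[(3) + (-1) + (3) + (-1)] = 4/4 = 1
  <chi_rho, chi_2> = (1/4)[1*(3)*conj(1) + 1*(-1)*conj(1) + 1*(3)*conj(-1) + 1*(-1)*conj(-1)]
      = (1/4)[(3) + (-1) + (-3) + (1)] = 0/4 = 0
  <chi_rho, chi_3> = (1/4)[1*(3)*conj(1) + 1*(-1)*conj(-1) + 1*(3)*conj(1) + 1*(-1)*conj(-1)]
      = (1/4)[(3) + (1) + (3) + (1)] = 8/4 = 2
  <chi_rho, chi_4> = (1/4)[1*(3)*conj(1) + 1*(-1)*conj(-1) + 1*(3)*conj(-1) + 1*(-1)*conj(1)]
      = (1/4)[(3) + (1) + (-3) + (-1)] = 0/4 = 0
Dimension check: dim(rho) = sum (mult * dim) = 1*1 + 0*1 + 2*1 + 0*1 = 3 = chi_rho(e) = 3.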